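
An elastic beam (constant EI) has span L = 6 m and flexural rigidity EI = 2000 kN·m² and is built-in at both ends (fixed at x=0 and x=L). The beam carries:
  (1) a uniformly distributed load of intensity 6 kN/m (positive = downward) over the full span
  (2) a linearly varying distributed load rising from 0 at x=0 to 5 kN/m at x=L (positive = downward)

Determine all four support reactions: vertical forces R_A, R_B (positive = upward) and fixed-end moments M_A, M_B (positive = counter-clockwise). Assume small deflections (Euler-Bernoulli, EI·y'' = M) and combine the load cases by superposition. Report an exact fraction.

R_A = 45/2 kN, M_A = 24 kN·m, R_B = 57/2 kN, M_B = -27 kN·m

Load 1 — uniform load w=6 kN/m over full span:
  R_A = wL/2 = 6·6/2 = 18 kN
  M_A = wL²/12 = 6·6²/12 = 18 kN·m
  R_B = wL/2 = 6·6/2 = 18 kN
  M_B = -wL²/12 = -6·6²/12 = -18 kN·m
Load 2 — triangular load w₀=5 kN/m (0→w₀ over full span):
  R_A = 3w₀L/20 = 3·5·6/20 = 9/2 kN
  M_A = w₀L²/30 = 5·6²/30 = 6 kN·m
  R_B = 7w₀L/20 = 7·5·6/20 = 21/2 kN
  M_B = -w₀L²/20 = -5·6²/20 = -9 kN·m
Superposition: R_A = 45/2 kN, M_A = 24 kN·m, R_B = 57/2 kN, M_B = -27 kN·m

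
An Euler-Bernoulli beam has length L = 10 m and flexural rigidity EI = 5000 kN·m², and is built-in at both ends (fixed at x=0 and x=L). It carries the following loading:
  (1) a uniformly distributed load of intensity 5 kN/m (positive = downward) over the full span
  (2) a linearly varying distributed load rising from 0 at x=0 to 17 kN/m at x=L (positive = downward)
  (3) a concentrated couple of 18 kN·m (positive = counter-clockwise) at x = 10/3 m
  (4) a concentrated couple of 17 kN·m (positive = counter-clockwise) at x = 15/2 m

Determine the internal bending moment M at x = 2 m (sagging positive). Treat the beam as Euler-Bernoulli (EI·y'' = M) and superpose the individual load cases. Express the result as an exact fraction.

M(2) = -503/80 kN·m

Load 1 — uniform load w=5 kN/m over full span:
  M_1 = wLx/2 - wL²/12 - wx²/2 = 5·10·2/2 - 5·10²/12 - 5·2²/2 = -5/3 kN·m
Load 2 — triangular load w₀=17 kN/m (0→w₀ over full span):
  M_2 = 3w₀Lx/20 - w₀L²/30 - w₀x³/(6L) = 3·17·10·2/20 - 17·10²/30 - 17·2³/(6·10) = -119/15 kN·m
Load 3 — applied couple M₀=18 kN·m at a=10/3 m (b=L-a=20/3):
  M_3 = R_Ax - M_A  [x≤a] with R_A=12/5, M_A=0 = (12/5)·2 - 0 = 24/5 kN·m
Load 4 — applied couple M₀=17 kN·m at a=15/2 m (b=L-a=5/2):
  M_4 = R_Ax - M_A  [x≤a] with R_A=153/80, M_A=85/16 = (153/80)·2 - (85/16) = -119/80 kN·m
Superposition: M = Σ M_i = -503/80 kN·m ≈ -6.287500 kN·m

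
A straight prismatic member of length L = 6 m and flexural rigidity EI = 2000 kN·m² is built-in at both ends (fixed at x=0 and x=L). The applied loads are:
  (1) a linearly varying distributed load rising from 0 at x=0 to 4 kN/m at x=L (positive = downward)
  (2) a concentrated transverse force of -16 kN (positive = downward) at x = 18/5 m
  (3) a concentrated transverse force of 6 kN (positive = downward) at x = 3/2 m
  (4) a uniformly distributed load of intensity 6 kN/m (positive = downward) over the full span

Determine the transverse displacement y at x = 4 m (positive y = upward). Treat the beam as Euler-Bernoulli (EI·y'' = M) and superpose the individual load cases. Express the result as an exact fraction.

y(4) = -89909/18000000 m

Load 1 — triangular load w₀=4 kN/m (0→w₀ over full span):
  y_1 = -w₀x²(L-x)²(x+2L)/(120LEI) = -4·4²·(6-4)²·(4+2·6)/(120·6·2000) = -16/5625 m
Load 2 — point force P=-16 kN at a=18/5 m (b=L-a=12/5):
  y_2 = -Pa²(L-x)²(3bL-(3b+a)(L-x))/(6L³EI)  [x>a] = -(-16)·(18/5)²·(6-4)²·(3·(12/5)·6-(3·(12/5)+(18/5))·(6-4))/(6·6³·2000) = 108/15625 m
Load 3 — point force P=6 kN at a=3/2 m (b=L-a=9/2):
  y_3 = -Pa²(L-x)²(3bL-(3b+a)(L-x))/(6L³EI)  [x>a] = -6·(3/2)²·(6-4)²·(3·(9/2)·6-(3·(9/2)+(3/2))·(6-4))/(6·6³·2000) = -17/16000 m
Load 4 — uniform load w=6 kN/m over full span:
  y_4 = -wx²(L-x)²/(24EI) = -6·4²·(6-4)²/(24·2000) = -1/125 m
Superposition: y = Σ y_i = -89909/18000000 m ≈ -0.004995 m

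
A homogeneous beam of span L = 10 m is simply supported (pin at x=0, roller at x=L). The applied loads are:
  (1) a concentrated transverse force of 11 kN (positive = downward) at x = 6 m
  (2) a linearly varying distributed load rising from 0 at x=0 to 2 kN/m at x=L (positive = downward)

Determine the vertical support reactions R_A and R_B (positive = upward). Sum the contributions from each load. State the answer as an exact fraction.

Load 1 — point force P=11 kN at a=6 m (b=L-a=4):
  R_A = Pb/L = 11·4/10 = 22/5 kN
  R_B = Pa/L = 11·6/10 = 33/5 kN
Load 2 — triangular load w₀=2 kN/m (0→w₀ over full span):
  R_A = w₀L/6 = 2·10/6 = 10/3 kN
  R_B = w₀L/3 = 2·10/3 = 20/3 kN
Superposition: R_A = 116/15 kN, R_B = 199/15 kN

R_A = 116/15 kN, R_B = 199/15 kN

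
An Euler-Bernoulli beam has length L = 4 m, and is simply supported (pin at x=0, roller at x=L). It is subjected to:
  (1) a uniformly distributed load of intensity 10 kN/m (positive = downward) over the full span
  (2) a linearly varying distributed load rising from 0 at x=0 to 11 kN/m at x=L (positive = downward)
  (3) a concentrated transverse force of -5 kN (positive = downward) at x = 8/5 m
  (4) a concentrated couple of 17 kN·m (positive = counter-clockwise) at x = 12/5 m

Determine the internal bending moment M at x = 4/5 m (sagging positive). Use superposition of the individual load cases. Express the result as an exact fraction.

M(4/5) = 2429/125 kN·m

Load 1 — uniform load w=10 kN/m over full span:
  M_1 = wx(L-x)/2 = 10·(4/5)·(4-(4/5))/2 = 64/5 kN·m
Load 2 — triangular load w₀=11 kN/m (0→w₀ over full span):
  M_2 = w₀Lx/6 - w₀x³/(6L) = 11·4·(4/5)/6 - 11·(4/5)³/(6·4) = 704/125 kN·m
Load 3 — point force P=-5 kN at a=8/5 m (b=L-a=12/5):
  M_3 = Pbx/L  [x≤a] = (-5)·(12/5)·(4/5)/4 = -12/5 kN·m
Load 4 — applied couple M₀=17 kN·m at a=12/5 m (b=L-a=8/5):
  M_4 = M₀x/L  [x≤a] = 17·(4/5)/4 = 17/5 kN·m
Superposition: M = Σ M_i = 2429/125 kN·m ≈ 19.432000 kN·m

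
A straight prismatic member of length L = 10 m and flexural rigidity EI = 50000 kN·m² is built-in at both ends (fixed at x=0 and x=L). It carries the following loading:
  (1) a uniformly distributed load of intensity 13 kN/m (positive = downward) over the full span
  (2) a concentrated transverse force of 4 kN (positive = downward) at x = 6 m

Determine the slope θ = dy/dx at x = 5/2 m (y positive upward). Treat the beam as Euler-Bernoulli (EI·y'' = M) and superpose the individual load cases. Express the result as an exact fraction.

θ(5/2) = -8541/4000000 rad

Load 1 — uniform load w=13 kN/m over full span:
  θ_1 = -wx(L-x)(L-2x)/(12EI) = -13·(5/2)·(10-(5/2))·(10-2·(5/2))/(12·50000) = -13/6400 rad
Load 2 — point force P=4 kN at a=6 m (b=L-a=4):
  θ_2 = -Pb²x(2aL-(3a+b)x)/(2L³EI)  [x≤a] = -4·4²·(5/2)·(2·6·10-(3·6+4)·(5/2))/(2·10³·50000) = -13/125000 rad
Superposition: θ = Σ θ_i = -8541/4000000 rad ≈ -0.002135 rad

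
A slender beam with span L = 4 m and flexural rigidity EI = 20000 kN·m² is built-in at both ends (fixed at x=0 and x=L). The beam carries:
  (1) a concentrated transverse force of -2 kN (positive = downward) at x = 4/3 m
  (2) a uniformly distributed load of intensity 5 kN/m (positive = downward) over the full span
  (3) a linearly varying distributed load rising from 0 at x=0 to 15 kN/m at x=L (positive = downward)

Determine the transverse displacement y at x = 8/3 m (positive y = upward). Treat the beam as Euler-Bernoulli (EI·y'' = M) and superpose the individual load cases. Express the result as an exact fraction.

Load 1 — point force P=-2 kN at a=4/3 m (b=L-a=8/3):
  y_1 = -Pa²(L-x)²(3bL-(3b+a)(L-x))/(6L³EI)  [x>a] = -(-2)·(4/3)²·(4-(8/3))²·(3·(8/3)·4-(3·(8/3)+(4/3))·(4-(8/3)))/(6·4³·20000) = 22/1366875 m
Load 2 — uniform load w=5 kN/m over full span:
  y_2 = -wx²(L-x)²/(24EI) = -5·(8/3)²·(4-(8/3))²/(24·20000) = -4/30375 m
Load 3 — triangular load w₀=15 kN/m (0→w₀ over full span):
  y_3 = -w₀x²(L-x)²(x+2L)/(120LEI) = -15·(8/3)²·(4-(8/3))²·((8/3)+2·4)/(120·4·20000) = -32/151875 m
Superposition: y = Σ y_i = -446/1366875 m ≈ -0.000326 m

y(8/3) = -446/1366875 m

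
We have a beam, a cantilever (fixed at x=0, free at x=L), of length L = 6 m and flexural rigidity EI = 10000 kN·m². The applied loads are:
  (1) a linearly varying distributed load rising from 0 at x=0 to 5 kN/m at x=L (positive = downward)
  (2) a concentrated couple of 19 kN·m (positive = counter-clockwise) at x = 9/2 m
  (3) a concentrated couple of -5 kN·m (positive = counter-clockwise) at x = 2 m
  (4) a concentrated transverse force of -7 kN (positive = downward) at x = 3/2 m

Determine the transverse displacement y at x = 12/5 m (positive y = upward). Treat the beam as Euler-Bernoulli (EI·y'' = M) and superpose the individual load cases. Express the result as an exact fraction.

Load 1 — triangular load w₀=5 kN/m (0→w₀ over full span):
  y_1 = (w₀Lx³/12-w₀L²x²/6-w₀x⁵/(120L))/EI = (5·6·(12/5)³/12-5·6²·(12/5)²/6-5·(12/5)⁵/(120·6))/10000 = -27108/1953125 m
Load 2 — applied couple M₀=19 kN·m at a=9/2 m (b=L-a=3/2):
  y_2 = M₀x²/(2EI)  [x≤a] = 19·(12/5)²/(2·10000) = 171/31250 m
Load 3 — applied couple M₀=-5 kN·m at a=2 m (b=L-a=4):
  y_3 = M₀a(2x-a)/(2EI)  [x>a] = (-5)·2·(2·(12/5)-2)/(2·10000) = -7/5000 m
Load 4 — point force P=-7 kN at a=3/2 m (b=L-a=9/2):
  y_4 = -Pa²(3x-a)/(6EI)  [x>a] = -(-7)·(3/2)²·(3·(12/5)-(3/2))/(6·10000) = 1197/800000 m
Superposition: y = Σ y_i = -4155523/500000000 m ≈ -0.008311 m

y(12/5) = -4155523/500000000 m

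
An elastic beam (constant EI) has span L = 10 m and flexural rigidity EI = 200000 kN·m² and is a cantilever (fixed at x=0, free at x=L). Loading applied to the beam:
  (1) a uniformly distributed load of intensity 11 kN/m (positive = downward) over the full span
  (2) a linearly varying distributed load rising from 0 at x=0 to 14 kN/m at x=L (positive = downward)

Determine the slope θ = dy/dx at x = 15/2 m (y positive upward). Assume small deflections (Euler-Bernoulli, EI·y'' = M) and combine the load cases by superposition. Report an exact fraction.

θ(15/2) = -721/40960 rad

Load 1 — uniform load w=11 kN/m over full span:
  θ_1 = -wx(x²-3Lx+3L²)/(6EI) = -11·(15/2)·((15/2)²-3·10·(15/2)+3·10²)/(6·200000) = -231/25600 rad
Load 2 — triangular load w₀=14 kN/m (0→w₀ over full span):
  θ_2 = (w₀Lx²/4-w₀L²x/3-w₀x⁴/(24L))/EI = (14·10·(15/2)²/4-14·10²·(15/2)/3-14·(15/2)⁴/(24·10))/200000 = -1757/204800 rad
Superposition: θ = Σ θ_i = -721/40960 rad ≈ -0.017603 rad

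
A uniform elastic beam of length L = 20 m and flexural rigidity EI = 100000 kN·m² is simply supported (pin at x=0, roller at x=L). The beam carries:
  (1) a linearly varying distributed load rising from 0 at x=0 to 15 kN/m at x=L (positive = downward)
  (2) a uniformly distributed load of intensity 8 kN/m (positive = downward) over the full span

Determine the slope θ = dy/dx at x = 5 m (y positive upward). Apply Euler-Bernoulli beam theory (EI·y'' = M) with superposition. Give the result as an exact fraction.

Load 1 — triangular load w₀=15 kN/m (0→w₀ over full span):
  θ_1 = -w₀(7L⁴-30L²x²+15x⁴)/(360LEI) = -15·(7·20⁴-30·20²·5²+15·5⁴)/(360·20·100000) = -1327/76800 rad
Load 2 — uniform load w=8 kN/m over full span:
  θ_2 = -w(L³-6Lx²+4x³)/(24EI) = -8·(20³-6·20·5²+4·5³)/(24·100000) = -11/600 rad
Superposition: θ = Σ θ_i = -547/15360 rad ≈ -0.035612 rad

θ(5) = -547/15360 rad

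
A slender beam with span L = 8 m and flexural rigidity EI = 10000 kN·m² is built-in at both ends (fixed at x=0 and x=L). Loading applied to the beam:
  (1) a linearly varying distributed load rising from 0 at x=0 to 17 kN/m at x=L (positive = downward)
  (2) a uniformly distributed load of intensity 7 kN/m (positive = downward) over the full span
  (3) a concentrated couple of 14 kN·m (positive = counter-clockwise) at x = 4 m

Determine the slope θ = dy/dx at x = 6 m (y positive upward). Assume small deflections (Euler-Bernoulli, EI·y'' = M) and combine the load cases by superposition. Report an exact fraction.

Load 1 — triangular load w₀=17 kN/m (0→w₀ over full span):
  θ_1 = -w₀(2x(L-x)(L-2x)(x+2L)+x²(L-x)²)/(120LEI) = -17·(2·6·(8-6)·(8-2·6)·(6+2·8)+6²·(8-6)²)/(120·8·10000) = 697/200000 rad
Load 2 — uniform load w=7 kN/m over full span:
  θ_2 = -wx(L-x)(L-2x)/(12EI) = -7·6·(8-6)·(8-2·6)/(12·10000) = 7/2500 rad
Load 3 — applied couple M₀=14 kN·m at a=4 m (b=L-a=4):
  θ_3 = (R_Ax²/2 - M_Ax - M₀(x-a))/EI  [x>a] with R_A=21/8, M_A=7/2 = ((21/8)·6²/2 - (7/2)·6 - 14·(6-4))/10000 = -7/40000 rad
Superposition: θ = Σ θ_i = 611/100000 rad ≈ 0.006110 rad

θ(6) = 611/100000 rad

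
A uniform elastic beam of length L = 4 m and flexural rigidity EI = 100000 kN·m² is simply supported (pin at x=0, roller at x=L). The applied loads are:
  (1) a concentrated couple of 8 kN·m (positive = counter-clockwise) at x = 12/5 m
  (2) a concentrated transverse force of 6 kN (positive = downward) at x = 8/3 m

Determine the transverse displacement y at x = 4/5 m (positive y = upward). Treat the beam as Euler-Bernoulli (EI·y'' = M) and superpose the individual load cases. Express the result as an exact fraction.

Load 1 — applied couple M₀=8 kN·m at a=12/5 m (b=L-a=8/5):
  y_1 = (M₀x³/(6L)+C₁x)/EI  [x≤a] with C₁=M₀(3b²-L²)/(6L)=-208/75 = (8·(4/5)³/(6·4)+(-208/75)·(4/5))/100000 = -8/390625 m
Load 2 — point force P=6 kN at a=8/3 m (b=L-a=4/3):
  y_2 = -Pbx(L²-b²-x²)/(6LEI)  [x≤a] = -6·(4/3)·(4/5)·(4²-(4/3)²-(4/5)²)/(6·4·100000) = -382/10546875 m
Superposition: y = Σ y_i = -598/10546875 m ≈ -0.000057 m

y(4/5) = -598/10546875 m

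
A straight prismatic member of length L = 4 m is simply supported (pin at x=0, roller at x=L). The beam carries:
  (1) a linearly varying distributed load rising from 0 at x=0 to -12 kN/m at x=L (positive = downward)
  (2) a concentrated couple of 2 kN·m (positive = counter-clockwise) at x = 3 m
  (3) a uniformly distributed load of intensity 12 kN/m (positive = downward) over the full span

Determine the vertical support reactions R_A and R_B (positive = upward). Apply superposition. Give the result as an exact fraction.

Load 1 — triangular load w₀=-12 kN/m (0→w₀ over full span):
  R_A = w₀L/6 = (-12)·4/6 = -8 kN
  R_B = w₀L/3 = (-12)·4/3 = -16 kN
Load 2 — applied couple M₀=2 kN·m at a=3 m (b=L-a=1):
  R_A = M₀/L = 2/4 = 1/2 kN
  R_B = -M₀/L = -2/4 = -1/2 kN
Load 3 — uniform load w=12 kN/m over full span:
  R_A = wL/2 = 12·4/2 = 24 kN
  R_B = wL/2 = 12·4/2 = 24 kN
Superposition: R_A = 33/2 kN, R_B = 15/2 kN

R_A = 33/2 kN, R_B = 15/2 kN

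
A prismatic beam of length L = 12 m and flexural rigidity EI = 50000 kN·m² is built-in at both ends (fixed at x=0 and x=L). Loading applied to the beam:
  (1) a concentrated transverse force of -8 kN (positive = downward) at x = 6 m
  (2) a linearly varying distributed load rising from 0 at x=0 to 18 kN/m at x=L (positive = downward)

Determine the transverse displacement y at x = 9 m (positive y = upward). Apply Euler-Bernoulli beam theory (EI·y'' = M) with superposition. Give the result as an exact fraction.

Load 1 — point force P=-8 kN at a=6 m (b=L-a=6):
  y_1 = -Pa²(L-x)²(3bL-(3b+a)(L-x))/(6L³EI)  [x>a] = -(-8)·6²·(12-9)²·(3·6·12-(3·6+6)·(12-9))/(6·12³·50000) = 9/12500 m
Load 2 — triangular load w₀=18 kN/m (0→w₀ over full span):
  y_2 = -w₀x²(L-x)²(x+2L)/(120LEI) = -18·9²·(12-9)²·(9+2·12)/(120·12·50000) = -24057/4000000 m
Superposition: y = Σ y_i = -21177/4000000 m ≈ -0.005294 m

y(9) = -21177/4000000 m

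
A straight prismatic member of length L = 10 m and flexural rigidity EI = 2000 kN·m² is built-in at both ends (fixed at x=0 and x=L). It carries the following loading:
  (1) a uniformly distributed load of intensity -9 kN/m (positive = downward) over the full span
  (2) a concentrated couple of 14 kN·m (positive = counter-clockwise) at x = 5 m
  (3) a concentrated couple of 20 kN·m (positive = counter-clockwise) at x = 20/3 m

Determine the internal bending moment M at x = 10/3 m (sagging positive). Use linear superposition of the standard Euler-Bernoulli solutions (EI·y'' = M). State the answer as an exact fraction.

M(10/3) = -347/18 kN·m

Load 1 — uniform load w=-9 kN/m over full span:
  M_1 = wLx/2 - wL²/12 - wx²/2 = (-9)·10·(10/3)/2 - (-9)·10²/12 - (-9)·(10/3)²/2 = -25 kN·m
Load 2 — applied couple M₀=14 kN·m at a=5 m (b=L-a=5):
  M_2 = R_Ax - M_A  [x≤a] with R_A=21/10, M_A=7/2 = (21/10)·(10/3) - (7/2) = 7/2 kN·m
Load 3 — applied couple M₀=20 kN·m at a=20/3 m (b=L-a=10/3):
  M_3 = R_Ax - M_A  [x≤a] with R_A=8/3, M_A=20/3 = (8/3)·(10/3) - (20/3) = 20/9 kN·m
Superposition: M = Σ M_i = -347/18 kN·m ≈ -19.277778 kN·m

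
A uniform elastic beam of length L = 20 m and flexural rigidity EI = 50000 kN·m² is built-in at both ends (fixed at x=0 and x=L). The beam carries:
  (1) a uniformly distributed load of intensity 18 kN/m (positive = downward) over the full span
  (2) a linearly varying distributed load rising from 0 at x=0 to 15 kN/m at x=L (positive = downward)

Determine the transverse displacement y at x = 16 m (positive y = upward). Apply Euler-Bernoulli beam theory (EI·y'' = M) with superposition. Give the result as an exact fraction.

y(16) = -1408/15625 m

Load 1 — uniform load w=18 kN/m over full span:
  y_1 = -wx²(L-x)²/(24EI) = -18·16²·(20-16)²/(24·50000) = -192/3125 m
Load 2 — triangular load w₀=15 kN/m (0→w₀ over full span):
  y_2 = -w₀x²(L-x)²(x+2L)/(120LEI) = -15·16²·(20-16)²·(16+2·20)/(120·20·50000) = -448/15625 m
Superposition: y = Σ y_i = -1408/15625 m ≈ -0.090112 m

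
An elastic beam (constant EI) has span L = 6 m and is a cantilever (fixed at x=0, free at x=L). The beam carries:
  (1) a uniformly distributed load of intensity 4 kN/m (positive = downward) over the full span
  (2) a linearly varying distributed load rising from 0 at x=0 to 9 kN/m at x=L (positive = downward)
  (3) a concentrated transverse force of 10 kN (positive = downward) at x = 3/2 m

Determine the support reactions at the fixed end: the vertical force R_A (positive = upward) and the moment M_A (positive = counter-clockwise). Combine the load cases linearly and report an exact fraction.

R_A = 61 kN, M_A = 195 kN·m

Load 1 — uniform load w=4 kN/m over full span:
  R_A = wL = 4·6 = 24 kN
  M_A = wL²/2 = 4·6²/2 = 72 kN·m
Load 2 — triangular load w₀=9 kN/m (0→w₀ over full span):
  R_A = w₀L/2 = 9·6/2 = 27 kN
  M_A = w₀L²/3 = 9·6²/3 = 108 kN·m
Load 3 — point force P=10 kN at a=3/2 m (b=L-a=9/2):
  R_A = P = 10 kN
  M_A = Pa = 10·(3/2) = 15 kN·m
Superposition: R_A = 61 kN, M_A = 195 kN·m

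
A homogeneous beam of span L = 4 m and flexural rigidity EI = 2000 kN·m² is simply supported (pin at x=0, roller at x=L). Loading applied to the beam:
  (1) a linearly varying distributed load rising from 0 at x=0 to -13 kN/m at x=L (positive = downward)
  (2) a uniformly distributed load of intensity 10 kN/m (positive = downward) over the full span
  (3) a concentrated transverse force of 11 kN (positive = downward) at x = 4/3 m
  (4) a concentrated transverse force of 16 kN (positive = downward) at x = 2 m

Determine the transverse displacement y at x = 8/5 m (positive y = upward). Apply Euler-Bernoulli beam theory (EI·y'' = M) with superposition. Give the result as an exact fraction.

y(8/5) = -1161262/52734375 m

Load 1 — triangular load w₀=-13 kN/m (0→w₀ over full span):
  y_1 = -w₀x(7L⁴-10L²x²+3x⁴)/(360LEI) = -(-13)·(8/5)·(7·4⁴-10·4²·(8/5)²+3·(8/5)⁴)/(360·4·2000) = 59332/5859375 m
Load 2 — uniform load w=10 kN/m over full span:
  y_2 = -wx(L³-2Lx²+x³)/(24EI) = -10·(8/5)·(4³-2·4·(8/5)²+(8/5)³)/(24·2000) = -248/15625 m
Load 3 — point force P=11 kN at a=4/3 m (b=L-a=8/3):
  y_3 = -Pa(L-x)(2Lx-a²-x²)/(6LEI)  [x>a] = -11·(4/3)·(4-(8/5))·(2·4·(8/5)-(4/3)²-(8/5)²)/(6·4·2000) = -2618/421875 m
Load 4 — point force P=16 kN at a=2 m (b=L-a=2):
  y_4 = -Pbx(L²-b²-x²)/(6LEI)  [x≤a] = -16·2·(8/5)·(4²-2²-(8/5)²)/(6·4·2000) = -472/46875 m
Superposition: y = Σ y_i = -1161262/52734375 m ≈ -0.022021 m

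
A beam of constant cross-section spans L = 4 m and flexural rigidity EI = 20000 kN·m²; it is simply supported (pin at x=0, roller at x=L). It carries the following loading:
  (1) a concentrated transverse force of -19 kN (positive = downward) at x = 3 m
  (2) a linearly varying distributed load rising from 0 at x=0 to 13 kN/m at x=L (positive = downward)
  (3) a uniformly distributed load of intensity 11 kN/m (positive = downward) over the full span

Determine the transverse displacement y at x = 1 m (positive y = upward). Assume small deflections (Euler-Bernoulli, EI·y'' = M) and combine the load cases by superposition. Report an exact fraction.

y(1) = -2861/1920000 m

Load 1 — point force P=-19 kN at a=3 m (b=L-a=1):
  y_1 = -Pbx(L²-b²-x²)/(6LEI)  [x≤a] = -(-19)·1·1·(4²-1²-1²)/(6·4·20000) = 133/240000 m
Load 2 — triangular load w₀=13 kN/m (0→w₀ over full span):
  y_2 = -w₀x(7L⁴-10L²x²+3x⁴)/(360LEI) = -13·1·(7·4⁴-10·4²·1²+3·1⁴)/(360·4·20000) = -1417/1920000 m
Load 3 — uniform load w=11 kN/m over full span:
  y_3 = -wx(L³-2Lx²+x³)/(24EI) = -11·1·(4³-2·4·1²+1³)/(24·20000) = -209/160000 m
Superposition: y = Σ y_i = -2861/1920000 m ≈ -0.001490 m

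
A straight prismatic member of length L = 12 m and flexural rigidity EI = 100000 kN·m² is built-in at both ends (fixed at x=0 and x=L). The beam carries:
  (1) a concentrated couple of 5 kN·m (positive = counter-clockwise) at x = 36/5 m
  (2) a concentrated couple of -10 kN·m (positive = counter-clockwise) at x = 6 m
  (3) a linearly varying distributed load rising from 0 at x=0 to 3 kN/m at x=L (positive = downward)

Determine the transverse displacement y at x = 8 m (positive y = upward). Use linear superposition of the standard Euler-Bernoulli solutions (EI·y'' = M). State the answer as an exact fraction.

y(8) = -287/375000 m

Load 1 — applied couple M₀=5 kN·m at a=36/5 m (b=L-a=24/5):
  y_1 = (R_Ax³/6 - M_Ax²/2 - M₀(x-a)²/2)/EI  [x>a] with R_A=3/5, M_A=8/5 = ((3/5)·8³/6 - (8/5)·8²/2 - 5·(8-(36/5))²/2)/100000 = -1/62500 m
Load 2 — applied couple M₀=-10 kN·m at a=6 m (b=L-a=6):
  y_2 = (R_Ax³/6 - M_Ax²/2 - M₀(x-a)²/2)/EI  [x>a] with R_A=-5/4, M_A=-5/2 = ((-5/4)·8³/6 - (-5/2)·8²/2 - (-10)·(8-6)²/2)/100000 = -1/15000 m
Load 3 — triangular load w₀=3 kN/m (0→w₀ over full span):
  y_3 = -w₀x²(L-x)²(x+2L)/(120LEI) = -3·8²·(12-8)²·(8+2·12)/(120·12·100000) = -32/46875 m
Superposition: y = Σ y_i = -287/375000 m ≈ -0.000765 m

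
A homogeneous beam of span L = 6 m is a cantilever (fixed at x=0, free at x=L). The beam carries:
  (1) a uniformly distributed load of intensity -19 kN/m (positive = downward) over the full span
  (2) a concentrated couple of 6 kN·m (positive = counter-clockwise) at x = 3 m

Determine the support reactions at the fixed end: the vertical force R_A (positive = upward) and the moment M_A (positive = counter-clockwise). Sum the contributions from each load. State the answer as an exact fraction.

R_A = -114 kN, M_A = -348 kN·m

Load 1 — uniform load w=-19 kN/m over full span:
  R_A = wL = (-19)·6 = -114 kN
  M_A = wL²/2 = (-19)·6²/2 = -342 kN·m
Load 2 — applied couple M₀=6 kN·m at a=3 m (b=L-a=3):
  R_A = 0 kN
  M_A = -M₀ = -6 kN·m
Superposition: R_A = -114 kN, M_A = -348 kN·m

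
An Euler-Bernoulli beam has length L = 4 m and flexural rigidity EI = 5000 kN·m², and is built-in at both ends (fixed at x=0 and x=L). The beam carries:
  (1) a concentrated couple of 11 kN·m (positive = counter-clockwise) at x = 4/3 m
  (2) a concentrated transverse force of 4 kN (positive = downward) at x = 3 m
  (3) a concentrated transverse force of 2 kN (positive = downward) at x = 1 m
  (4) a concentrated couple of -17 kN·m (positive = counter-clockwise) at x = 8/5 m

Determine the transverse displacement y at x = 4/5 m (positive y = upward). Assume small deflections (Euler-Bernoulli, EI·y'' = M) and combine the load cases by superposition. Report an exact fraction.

Load 1 — applied couple M₀=11 kN·m at a=4/3 m (b=L-a=8/3):
  y_1 = (R_Ax³/6 - M_Ax²/2)/EI  [x≤a] with R_A=11/3, M_A=0 = ((11/3)·(4/5)³/6 - 0·(4/5)²/2)/5000 = 44/703125 m
Load 2 — point force P=4 kN at a=3 m (b=L-a=1):
  y_2 = -Pb²x²(3aL-(3a+b)x)/(6L³EI)  [x≤a] = -4·1²·(4/5)²·(3·3·4-(3·3+1)·(4/5))/(6·4³·5000) = -7/187500 m
Load 3 — point force P=2 kN at a=1 m (b=L-a=3):
  y_3 = -Pb²x²(3aL-(3a+b)x)/(6L³EI)  [x≤a] = -2·3²·(4/5)²·(3·1·4-(3·1+3)·(4/5))/(6·4³·5000) = -27/625000 m
Load 4 — applied couple M₀=-17 kN·m at a=8/5 m (b=L-a=12/5):
  y_4 = (R_Ax³/6 - M_Ax²/2)/EI  [x≤a] with R_A=-153/25, M_A=-51/25 = ((-153/25)·(4/5)³/6 - (-51/25)·(4/5)²/2)/5000 = 51/1953125 m
Superposition: y = Σ y_i = 1147/140625000 m ≈ 0.000008 m

y(4/5) = 1147/140625000 m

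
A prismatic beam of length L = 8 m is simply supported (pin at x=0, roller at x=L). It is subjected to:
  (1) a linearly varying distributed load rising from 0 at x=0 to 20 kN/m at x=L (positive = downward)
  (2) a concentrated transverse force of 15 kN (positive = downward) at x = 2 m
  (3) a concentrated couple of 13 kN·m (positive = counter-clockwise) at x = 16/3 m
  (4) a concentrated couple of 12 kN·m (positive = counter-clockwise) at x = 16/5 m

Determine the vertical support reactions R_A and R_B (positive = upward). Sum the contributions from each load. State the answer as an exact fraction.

R_A = 985/24 kN, R_B = 1295/24 kN

Load 1 — triangular load w₀=20 kN/m (0→w₀ over full span):
  R_A = w₀L/6 = 20·8/6 = 80/3 kN
  R_B = w₀L/3 = 20·8/3 = 160/3 kN
Load 2 — point force P=15 kN at a=2 m (b=L-a=6):
  R_A = Pb/L = 15·6/8 = 45/4 kN
  R_B = Pa/L = 15·2/8 = 15/4 kN
Load 3 — applied couple M₀=13 kN·m at a=16/3 m (b=L-a=8/3):
  R_A = M₀/L = 13/8 kN
  R_B = -M₀/L = -13/8 kN
Load 4 — applied couple M₀=12 kN·m at a=16/5 m (b=L-a=24/5):
  R_A = M₀/L = 12/8 = 3/2 kN
  R_B = -M₀/L = -12/8 = -3/2 kN
Superposition: R_A = 985/24 kN, R_B = 1295/24 kN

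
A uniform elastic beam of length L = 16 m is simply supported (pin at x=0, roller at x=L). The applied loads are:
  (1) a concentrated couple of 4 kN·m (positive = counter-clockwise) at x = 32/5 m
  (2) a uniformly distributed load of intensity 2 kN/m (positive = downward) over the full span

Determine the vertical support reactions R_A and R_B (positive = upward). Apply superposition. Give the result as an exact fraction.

Load 1 — applied couple M₀=4 kN·m at a=32/5 m (b=L-a=48/5):
  R_A = M₀/L = 4/16 = 1/4 kN
  R_B = -M₀/L = -4/16 = -1/4 kN
Load 2 — uniform load w=2 kN/m over full span:
  R_A = wL/2 = 2·16/2 = 16 kN
  R_B = wL/2 = 2·16/2 = 16 kN
Superposition: R_A = 65/4 kN, R_B = 63/4 kN

R_A = 65/4 kN, R_B = 63/4 kN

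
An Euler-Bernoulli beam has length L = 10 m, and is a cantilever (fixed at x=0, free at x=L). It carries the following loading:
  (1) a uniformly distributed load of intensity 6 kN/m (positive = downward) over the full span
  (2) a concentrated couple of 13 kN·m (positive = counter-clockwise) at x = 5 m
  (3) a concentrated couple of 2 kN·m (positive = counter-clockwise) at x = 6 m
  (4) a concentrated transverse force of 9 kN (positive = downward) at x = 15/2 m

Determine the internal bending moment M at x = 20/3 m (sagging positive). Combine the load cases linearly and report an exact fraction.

Load 1 — uniform load w=6 kN/m over full span:
  M_1 = -w(L-x)²/2 = -6·(10-(20/3))²/2 = -100/3 kN·m
Load 2 — applied couple M₀=13 kN·m at a=5 m (b=L-a=5):
  M_2 = 0  [x>a] = 0 kN·m
Load 3 — applied couple M₀=2 kN·m at a=6 m (b=L-a=4):
  M_3 = 0  [x>a] = 0 kN·m
Load 4 — point force P=9 kN at a=15/2 m (b=L-a=5/2):
  M_4 = -P(a-x)  [x≤a] = -9·((15/2)-(20/3)) = -15/2 kN·m
Superposition: M = Σ M_i = -245/6 kN·m ≈ -40.833333 kN·m

M(20/3) = -245/6 kN·m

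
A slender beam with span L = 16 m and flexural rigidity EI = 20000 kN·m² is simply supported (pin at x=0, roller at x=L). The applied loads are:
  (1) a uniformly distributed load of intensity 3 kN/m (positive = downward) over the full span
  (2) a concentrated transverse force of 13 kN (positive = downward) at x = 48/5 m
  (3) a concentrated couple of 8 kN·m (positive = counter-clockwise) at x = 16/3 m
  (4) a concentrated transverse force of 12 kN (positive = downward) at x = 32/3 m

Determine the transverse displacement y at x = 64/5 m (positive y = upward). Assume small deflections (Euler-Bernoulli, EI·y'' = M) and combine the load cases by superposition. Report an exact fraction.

Load 1 — uniform load w=3 kN/m over full span:
  y_1 = -wx(L³-2Lx²+x³)/(24EI) = -3·(64/5)·(16³-2·16·(64/5)²+(64/5)³)/(24·20000) = -29696/390625 m
Load 2 — point force P=13 kN at a=48/5 m (b=L-a=32/5):
  y_2 = -Pa(L-x)(2Lx-a²-x²)/(6LEI)  [x>a] = -13·(48/5)·(16-(64/5))·(2·16·(64/5)-(48/5)²-(64/5)²)/(6·16·20000) = -2496/78125 m
Load 3 — applied couple M₀=8 kN·m at a=16/3 m (b=L-a=32/3):
  y_3 = (M₀x³/(6L)-M₀(x-a)²/2+C₁x)/EI  [x>a] with C₁=M₀(3b²-L²)/(6L)=64/9 = (8·(64/5)³/(6·16)-8·((64/5)-(16/3))²/2+(64/9)·(64/5))/20000 = 1504/703125 m
Load 4 — point force P=12 kN at a=32/3 m (b=L-a=16/3):
  y_4 = -Pa(L-x)(2Lx-a²-x²)/(6LEI)  [x>a] = -12·(32/3)·(16-(64/5))·(2·16·(64/5)-(32/3)²-(64/5)²)/(6·16·20000) = -59392/2109375 m
Superposition: y = Σ y_i = -1413152/10546875 m ≈ -0.133988 m

y(64/5) = -1413152/10546875 m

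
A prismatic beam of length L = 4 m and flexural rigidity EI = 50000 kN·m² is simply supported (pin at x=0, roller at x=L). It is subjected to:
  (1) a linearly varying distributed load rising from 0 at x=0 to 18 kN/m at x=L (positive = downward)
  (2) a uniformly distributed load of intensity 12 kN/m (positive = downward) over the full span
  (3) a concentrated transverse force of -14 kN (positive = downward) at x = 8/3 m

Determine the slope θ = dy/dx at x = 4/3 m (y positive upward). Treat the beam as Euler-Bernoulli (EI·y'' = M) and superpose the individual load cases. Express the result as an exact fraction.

θ(4/3) = -527/1265625 rad

Load 1 — triangular load w₀=18 kN/m (0→w₀ over full span):
  θ_1 = -w₀(7L⁴-30L²x²+15x⁴)/(360LEI) = -18·(7·4⁴-30·4²·(4/3)²+15·(4/3)⁴)/(360·4·50000) = -104/421875 rad
Load 2 — uniform load w=12 kN/m over full span:
  θ_2 = -w(L³-6Lx²+4x³)/(24EI) = -12·(4³-6·4·(4/3)²+4·(4/3)³)/(24·50000) = -26/84375 rad
Load 3 — point force P=-14 kN at a=8/3 m (b=L-a=4/3):
  θ_3 = -Pb(L²-b²-3x²)/(6LEI)  [x≤a] = -(-14)·(4/3)·(4²-(4/3)²-3·(4/3)²)/(6·4·50000) = 7/50625 rad
Superposition: θ = Σ θ_i = -527/1265625 rad ≈ -0.000416 rad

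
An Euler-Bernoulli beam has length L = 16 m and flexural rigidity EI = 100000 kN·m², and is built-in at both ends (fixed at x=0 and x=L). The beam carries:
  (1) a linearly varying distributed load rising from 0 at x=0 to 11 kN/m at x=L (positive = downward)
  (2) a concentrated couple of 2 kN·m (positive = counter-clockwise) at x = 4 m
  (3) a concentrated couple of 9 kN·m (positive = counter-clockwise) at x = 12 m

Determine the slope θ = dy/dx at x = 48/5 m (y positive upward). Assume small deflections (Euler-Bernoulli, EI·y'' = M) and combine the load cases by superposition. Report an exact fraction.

θ(48/5) = 22853/31250000 rad

Load 1 — triangular load w₀=11 kN/m (0→w₀ over full span):
  θ_1 = -w₀(2x(L-x)(L-2x)(x+2L)+x²(L-x)²)/(120LEI) = -11·(2·(48/5)·(16-(48/5))·(16-2·(48/5))·((48/5)+2·16)+(48/5)²·(16-(48/5))²)/(120·16·100000) = 1408/1953125 rad
Load 2 — applied couple M₀=2 kN·m at a=4 m (b=L-a=12):
  θ_2 = (R_Ax²/2 - M_Ax - M₀(x-a))/EI  [x>a] with R_A=9/64, M_A=-3/8 = ((9/64)·(48/5)²/2 - (-3/8)·(48/5) - 2·((48/5)-4))/100000 = -7/625000 rad
Load 3 — applied couple M₀=9 kN·m at a=12 m (b=L-a=4):
  θ_3 = (R_Ax²/2 - M_Ax)/EI  [x≤a] with R_A=81/128, M_A=45/16 = ((81/128)·(48/5)²/2 - (45/16)·(48/5))/100000 = 27/1250000 rad
Superposition: θ = Σ θ_i = 22853/31250000 rad ≈ 0.000731 rad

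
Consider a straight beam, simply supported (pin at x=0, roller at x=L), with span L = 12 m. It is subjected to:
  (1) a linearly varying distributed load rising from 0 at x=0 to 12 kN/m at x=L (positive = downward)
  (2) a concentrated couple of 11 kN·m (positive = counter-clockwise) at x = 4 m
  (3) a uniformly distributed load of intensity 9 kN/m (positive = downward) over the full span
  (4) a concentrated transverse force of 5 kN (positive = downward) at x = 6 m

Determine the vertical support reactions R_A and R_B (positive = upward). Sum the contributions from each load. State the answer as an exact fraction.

R_A = 977/12 kN, R_B = 1243/12 kN

Load 1 — triangular load w₀=12 kN/m (0→w₀ over full span):
  R_A = w₀L/6 = 12·12/6 = 24 kN
  R_B = w₀L/3 = 12·12/3 = 48 kN
Load 2 — applied couple M₀=11 kN·m at a=4 m (b=L-a=8):
  R_A = M₀/L = 11/12 kN
  R_B = -M₀/L = -11/12 kN
Load 3 — uniform load w=9 kN/m over full span:
  R_A = wL/2 = 9·12/2 = 54 kN
  R_B = wL/2 = 9·12/2 = 54 kN
Load 4 — point force P=5 kN at a=6 m (b=L-a=6):
  R_A = Pb/L = 5·6/12 = 5/2 kN
  R_B = Pa/L = 5·6/12 = 5/2 kN
Superposition: R_A = 977/12 kN, R_B = 1243/12 kN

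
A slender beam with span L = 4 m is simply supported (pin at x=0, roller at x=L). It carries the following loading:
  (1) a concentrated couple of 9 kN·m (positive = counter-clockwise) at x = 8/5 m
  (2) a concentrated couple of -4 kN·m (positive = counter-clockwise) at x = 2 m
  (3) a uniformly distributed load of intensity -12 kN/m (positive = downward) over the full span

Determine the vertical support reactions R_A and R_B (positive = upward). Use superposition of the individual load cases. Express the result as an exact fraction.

Load 1 — applied couple M₀=9 kN·m at a=8/5 m (b=L-a=12/5):
  R_A = M₀/L = 9/4 kN
  R_B = -M₀/L = -9/4 kN
Load 2 — applied couple M₀=-4 kN·m at a=2 m (b=L-a=2):
  R_A = M₀/L = (-4)/4 = -1 kN
  R_B = -M₀/L = -(-4)/4 = 1 kN
Load 3 — uniform load w=-12 kN/m over full span:
  R_A = wL/2 = (-12)·4/2 = -24 kN
  R_B = wL/2 = (-12)·4/2 = -24 kN
Superposition: R_A = -91/4 kN, R_B = -101/4 kN

R_A = -91/4 kN, R_B = -101/4 kN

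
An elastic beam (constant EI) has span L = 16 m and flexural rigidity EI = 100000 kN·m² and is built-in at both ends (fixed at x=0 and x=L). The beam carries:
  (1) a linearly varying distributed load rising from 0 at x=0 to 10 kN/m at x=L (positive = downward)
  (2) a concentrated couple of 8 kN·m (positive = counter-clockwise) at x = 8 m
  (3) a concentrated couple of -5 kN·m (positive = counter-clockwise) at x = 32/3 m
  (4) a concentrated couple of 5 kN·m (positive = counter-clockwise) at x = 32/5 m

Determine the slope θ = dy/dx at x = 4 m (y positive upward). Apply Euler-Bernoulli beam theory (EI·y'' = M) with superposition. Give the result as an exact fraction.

θ(4) = -1151/750000 rad

Load 1 — triangular load w₀=10 kN/m (0→w₀ over full span):
  θ_1 = -w₀(2x(L-x)(L-2x)(x+2L)+x²(L-x)²)/(120LEI) = -10·(2·4·(16-4)·(16-2·4)·(4+2·16)+4²·(16-4)²)/(120·16·100000) = -39/25000 rad
Load 2 — applied couple M₀=8 kN·m at a=8 m (b=L-a=8):
  θ_2 = (R_Ax²/2 - M_Ax)/EI  [x≤a] with R_A=3/4, M_A=2 = ((3/4)·4²/2 - 2·4)/100000 = -1/50000 rad
Load 3 — applied couple M₀=-5 kN·m at a=32/3 m (b=L-a=16/3):
  θ_3 = (R_Ax²/2 - M_Ax)/EI  [x≤a] with R_A=-5/12, M_A=-5/3 = ((-5/12)·4²/2 - (-5/3)·4)/100000 = 1/30000 rad
Load 4 — applied couple M₀=5 kN·m at a=32/5 m (b=L-a=48/5):
  θ_4 = (R_Ax²/2 - M_Ax)/EI  [x≤a] with R_A=9/20, M_A=3/5 = ((9/20)·4²/2 - (3/5)·4)/100000 = 3/250000 rad
Superposition: θ = Σ θ_i = -1151/750000 rad ≈ -0.001535 rad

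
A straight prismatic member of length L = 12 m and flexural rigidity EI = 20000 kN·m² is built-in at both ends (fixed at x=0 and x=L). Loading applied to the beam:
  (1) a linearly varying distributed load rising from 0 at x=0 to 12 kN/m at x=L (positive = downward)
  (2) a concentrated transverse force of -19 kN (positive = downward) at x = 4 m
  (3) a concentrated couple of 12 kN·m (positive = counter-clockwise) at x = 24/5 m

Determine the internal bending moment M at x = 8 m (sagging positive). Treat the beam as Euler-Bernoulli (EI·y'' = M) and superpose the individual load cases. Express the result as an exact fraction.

M(8) = 16964/675 kN·m

Load 1 — triangular load w₀=12 kN/m (0→w₀ over full span):
  M_1 = 3w₀Lx/20 - w₀L²/30 - w₀x³/(6L) = 3·12·12·8/20 - 12·12²/30 - 12·8³/(6·12) = 448/15 kN·m
Load 2 — point force P=-19 kN at a=4 m (b=L-a=8):
  M_2 = Pa²(a+3b)(L-x)/L³ - Pa²b/L²  [x>a] = (-19)·4²·(4+3·8)·(12-8)/12³ - (-19)·4²·8/12² = -76/27 kN·m
Load 3 — applied couple M₀=12 kN·m at a=24/5 m (b=L-a=36/5):
  M_3 = R_Ax - M_A - M₀  [x>a] with R_A=36/25, M_A=36/25 = (36/25)·8 - (36/25) - 12 = -48/25 kN·m
Superposition: M = Σ M_i = 16964/675 kN·m ≈ 25.131852 kN·m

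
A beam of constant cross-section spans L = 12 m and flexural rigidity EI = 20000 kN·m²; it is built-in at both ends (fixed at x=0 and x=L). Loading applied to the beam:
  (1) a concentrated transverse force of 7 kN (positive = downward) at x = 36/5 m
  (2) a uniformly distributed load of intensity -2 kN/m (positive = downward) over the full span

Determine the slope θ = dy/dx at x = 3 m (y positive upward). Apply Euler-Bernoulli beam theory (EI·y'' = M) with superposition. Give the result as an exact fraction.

θ(3) = 1737/2500000 rad

Load 1 — point force P=7 kN at a=36/5 m (b=L-a=24/5):
  θ_1 = -Pb²x(2aL-(3a+b)x)/(2L³EI)  [x≤a] = -7·(24/5)²·3·(2·(36/5)·12-(3·(36/5)+(24/5))·3)/(2·12³·20000) = -819/1250000 rad
Load 2 — uniform load w=-2 kN/m over full span:
  θ_2 = -wx(L-x)(L-2x)/(12EI) = -(-2)·3·(12-3)·(12-2·3)/(12·20000) = 27/20000 rad
Superposition: θ = Σ θ_i = 1737/2500000 rad ≈ 0.000695 rad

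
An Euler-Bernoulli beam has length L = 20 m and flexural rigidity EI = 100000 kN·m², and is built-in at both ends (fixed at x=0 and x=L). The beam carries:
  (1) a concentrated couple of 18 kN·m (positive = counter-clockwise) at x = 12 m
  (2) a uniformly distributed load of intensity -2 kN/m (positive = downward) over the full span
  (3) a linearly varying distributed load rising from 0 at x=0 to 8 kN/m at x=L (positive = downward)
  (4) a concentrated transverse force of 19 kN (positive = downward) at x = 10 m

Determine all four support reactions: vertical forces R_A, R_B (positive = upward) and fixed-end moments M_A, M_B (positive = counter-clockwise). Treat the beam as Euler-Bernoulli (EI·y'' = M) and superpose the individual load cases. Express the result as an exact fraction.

Load 1 — applied couple M₀=18 kN·m at a=12 m (b=L-a=8):
  R_A = 6M₀ab/L³ = 6·18·12·8/20³ = 162/125 kN
  M_A = M₀b(2a-b)/L² = 18·8·(2·12-8)/20² = 144/25 kN·m
  R_B = -6M₀ab/L³ = -6·18·12·8/20³ = -162/125 kN
  M_B = M₀a(2b-a)/L² = 18·12·(2·8-12)/20² = 54/25 kN·m
Load 2 — uniform load w=-2 kN/m over full span:
  R_A = wL/2 = (-2)·20/2 = -20 kN
  M_A = wL²/12 = (-2)·20²/12 = -200/3 kN·m
  R_B = wL/2 = (-2)·20/2 = -20 kN
  M_B = -wL²/12 = -(-2)·20²/12 = 200/3 kN·m
Load 3 — triangular load w₀=8 kN/m (0→w₀ over full span):
  R_A = 3w₀L/20 = 3·8·20/20 = 24 kN
  M_A = w₀L²/30 = 8·20²/30 = 320/3 kN·m
  R_B = 7w₀L/20 = 7·8·20/20 = 56 kN
  M_B = -w₀L²/20 = -8·20²/20 = -160 kN·m
Load 4 — point force P=19 kN at a=10 m (b=L-a=10):
  R_A = Pb²(3a+b)/L³ = 19·10²·(3·10+10)/20³ = 19/2 kN
  M_A = Pab²/L² = 19·10·10²/20² = 95/2 kN·m
  R_B = Pa²(a+3b)/L³ = 19·10²·(10+3·10)/20³ = 19/2 kN
  M_B = -Pa²b/L² = -19·10²·10/20² = -95/2 kN·m
Superposition: R_A = 3699/250 kN, M_A = 4663/50 kN·m, R_B = 11051/250 kN, M_B = -20801/150 kN·m

R_A = 3699/250 kN, M_A = 4663/50 kN·m, R_B = 11051/250 kN, M_B = -20801/150 kN·m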